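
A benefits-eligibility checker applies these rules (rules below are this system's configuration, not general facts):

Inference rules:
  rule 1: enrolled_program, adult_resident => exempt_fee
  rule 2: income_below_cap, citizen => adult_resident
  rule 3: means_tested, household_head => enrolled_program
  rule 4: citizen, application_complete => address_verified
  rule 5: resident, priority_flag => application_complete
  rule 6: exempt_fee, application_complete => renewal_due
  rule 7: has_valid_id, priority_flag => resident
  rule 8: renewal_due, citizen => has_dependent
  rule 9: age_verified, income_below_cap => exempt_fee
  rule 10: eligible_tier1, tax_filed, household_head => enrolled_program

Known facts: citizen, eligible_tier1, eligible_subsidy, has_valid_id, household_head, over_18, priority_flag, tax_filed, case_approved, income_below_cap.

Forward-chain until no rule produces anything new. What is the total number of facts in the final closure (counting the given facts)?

18

[1] rule 2 [income_below_cap, citizen => adult_resident]; rule 7 [has_valid_id, priority_flag => resident]; rule 10 [eligible_tier1, tax_filed, household_head => enrolled_program]. ⇒ new: adult_resident, resident, enrolled_program.
[2] rule 1 [enrolled_program, adult_resident => exempt_fee]; rule 5 [resident, priority_flag => application_complete]. ⇒ new: exempt_fee, application_complete.
[3] rule 4 [citizen, application_complete => address_verified]; rule 6 [exempt_fee, application_complete => renewal_due]. ⇒ new: address_verified, renewal_due.
[4] rule 8 [renewal_due, citizen => has_dependent]. ⇒ new: has_dependent.
Closure: {address_verified, adult_resident, application_complete, case_approved, citizen, eligible_subsidy, eligible_tier1, enrolled_program, exempt_fee, has_dependent, has_valid_id, household_head, income_below_cap, over_18, priority_flag, renewal_due, resident, tax_filed} — 18 facts.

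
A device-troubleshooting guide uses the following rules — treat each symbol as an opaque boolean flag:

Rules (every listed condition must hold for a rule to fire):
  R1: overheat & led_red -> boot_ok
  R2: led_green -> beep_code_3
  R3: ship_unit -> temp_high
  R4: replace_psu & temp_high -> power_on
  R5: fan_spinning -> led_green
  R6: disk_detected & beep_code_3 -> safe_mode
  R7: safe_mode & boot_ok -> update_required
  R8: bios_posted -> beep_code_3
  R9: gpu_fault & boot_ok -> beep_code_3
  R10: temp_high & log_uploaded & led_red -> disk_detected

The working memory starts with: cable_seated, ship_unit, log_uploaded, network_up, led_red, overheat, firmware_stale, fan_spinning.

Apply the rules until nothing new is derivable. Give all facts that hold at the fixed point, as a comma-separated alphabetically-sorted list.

Round 1: R1 [overheat & led_red -> boot_ok]; R3 [ship_unit -> temp_high]; R5 [fan_spinning -> led_green]. New: boot_ok, temp_high, led_green.
Round 2: R2 [led_green -> beep_code_3]; R10 [temp_high & log_uploaded & led_red -> disk_detected]. New: beep_code_3, disk_detected.
Round 3: R6 [disk_detected & beep_code_3 -> safe_mode]. New: safe_mode.
Round 4: R7 [safe_mode & boot_ok -> update_required]. New: update_required.

beep_code_3, boot_ok, cable_seated, disk_detected, fan_spinning, firmware_stale, led_green, led_red, log_uploaded, network_up, overheat, safe_mode, ship_unit, temp_high, update_required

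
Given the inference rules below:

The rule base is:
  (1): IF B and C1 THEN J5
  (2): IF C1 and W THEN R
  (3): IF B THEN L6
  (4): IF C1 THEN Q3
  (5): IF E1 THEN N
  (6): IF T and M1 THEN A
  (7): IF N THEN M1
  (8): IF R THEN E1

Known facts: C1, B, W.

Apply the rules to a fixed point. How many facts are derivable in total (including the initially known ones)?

Round 1: (1) [IF B and C1 THEN J5]; (2) [IF C1 and W THEN R]; (3) [IF B THEN L6]; (4) [IF C1 THEN Q3]. New: J5, R, L6, Q3.
Round 2: (8) [IF R THEN E1]. New: E1.
Round 3: (5) [IF E1 THEN N]. New: N.
Round 4: (7) [IF N THEN M1]. New: M1.
Closure: {B, C1, E1, J5, L6, M1, N, Q3, R, W} — 10 facts.

10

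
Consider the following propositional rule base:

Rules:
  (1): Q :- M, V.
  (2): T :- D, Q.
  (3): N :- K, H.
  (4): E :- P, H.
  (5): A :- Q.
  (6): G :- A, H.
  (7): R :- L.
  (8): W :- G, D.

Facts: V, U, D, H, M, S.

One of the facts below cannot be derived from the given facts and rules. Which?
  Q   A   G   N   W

N

Round 1 fires (1), giving Q.
Round 2 fires (2), (5), giving T, A.
Round 3 fires (6), giving G.
Round 4 fires (8), giving W.
Derived: A (round 2), G (round 3), W (round 4), Q (round 1). N never appears in any round.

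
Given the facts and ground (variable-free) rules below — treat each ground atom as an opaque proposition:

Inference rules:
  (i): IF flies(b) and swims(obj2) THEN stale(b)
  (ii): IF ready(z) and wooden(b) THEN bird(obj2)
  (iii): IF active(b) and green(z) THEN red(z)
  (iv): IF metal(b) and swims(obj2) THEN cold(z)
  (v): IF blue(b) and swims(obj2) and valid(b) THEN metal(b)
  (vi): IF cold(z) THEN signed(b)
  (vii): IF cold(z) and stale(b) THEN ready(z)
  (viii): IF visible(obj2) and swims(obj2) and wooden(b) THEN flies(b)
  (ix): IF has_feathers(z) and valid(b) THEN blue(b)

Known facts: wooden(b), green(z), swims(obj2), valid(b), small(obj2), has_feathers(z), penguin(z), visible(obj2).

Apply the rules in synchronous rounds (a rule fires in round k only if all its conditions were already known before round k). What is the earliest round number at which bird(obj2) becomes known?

Round 1: (viii) [IF visible(obj2) and swims(obj2) and wooden(b) THEN flies(b)]; (ix) [IF has_feathers(z) and valid(b) THEN blue(b)]. Adds flies(b), blue(b).
Round 2: (i) [IF flies(b) and swims(obj2) THEN stale(b)]; (v) [IF blue(b) and swims(obj2) and valid(b) THEN metal(b)]. Adds stale(b), metal(b).
Round 3: (iv) [IF metal(b) and swims(obj2) THEN cold(z)]. Adds cold(z).
Round 4: (vi) [IF cold(z) THEN signed(b)]; (vii) [IF cold(z) and stale(b) THEN ready(z)]. Adds signed(b), ready(z).
Round 5: (ii) [IF ready(z) and wooden(b) THEN bird(obj2)]. Adds bird(obj2).
bird(obj2) first appears in round 5.

5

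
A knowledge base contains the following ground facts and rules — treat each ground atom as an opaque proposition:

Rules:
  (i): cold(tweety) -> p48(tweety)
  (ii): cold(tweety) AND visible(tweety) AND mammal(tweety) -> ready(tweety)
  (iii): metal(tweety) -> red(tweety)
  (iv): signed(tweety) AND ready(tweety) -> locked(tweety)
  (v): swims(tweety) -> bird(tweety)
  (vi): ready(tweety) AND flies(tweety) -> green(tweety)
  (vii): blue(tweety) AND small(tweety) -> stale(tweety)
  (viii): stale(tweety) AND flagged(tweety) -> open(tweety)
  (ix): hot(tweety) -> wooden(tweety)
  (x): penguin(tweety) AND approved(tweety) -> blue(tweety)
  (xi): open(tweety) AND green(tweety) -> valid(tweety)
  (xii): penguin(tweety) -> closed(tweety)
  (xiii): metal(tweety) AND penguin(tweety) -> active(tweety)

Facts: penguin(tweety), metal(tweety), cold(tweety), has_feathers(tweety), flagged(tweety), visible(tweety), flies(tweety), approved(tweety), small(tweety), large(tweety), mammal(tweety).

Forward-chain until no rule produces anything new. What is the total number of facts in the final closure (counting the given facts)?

21

Round 1 fires (i), (ii), (iii), (x), (xii), (xiii), giving p48(tweety), ready(tweety), red(tweety), blue(tweety), closed(tweety), active(tweety).
Round 2 fires (vi), (vii), giving green(tweety), stale(tweety).
Round 3 fires (viii), giving open(tweety).
Round 4 fires (xi), giving valid(tweety).
Closure: {active(tweety), approved(tweety), blue(tweety), closed(tweety), cold(tweety), flagged(tweety), flies(tweety), green(tweety), has_feathers(tweety), large(tweety), mammal(tweety), metal(tweety), open(tweety), p48(tweety), penguin(tweety), ready(tweety), red(tweety), small(tweety), stale(tweety), valid(tweety), visible(tweety)} — 21 facts.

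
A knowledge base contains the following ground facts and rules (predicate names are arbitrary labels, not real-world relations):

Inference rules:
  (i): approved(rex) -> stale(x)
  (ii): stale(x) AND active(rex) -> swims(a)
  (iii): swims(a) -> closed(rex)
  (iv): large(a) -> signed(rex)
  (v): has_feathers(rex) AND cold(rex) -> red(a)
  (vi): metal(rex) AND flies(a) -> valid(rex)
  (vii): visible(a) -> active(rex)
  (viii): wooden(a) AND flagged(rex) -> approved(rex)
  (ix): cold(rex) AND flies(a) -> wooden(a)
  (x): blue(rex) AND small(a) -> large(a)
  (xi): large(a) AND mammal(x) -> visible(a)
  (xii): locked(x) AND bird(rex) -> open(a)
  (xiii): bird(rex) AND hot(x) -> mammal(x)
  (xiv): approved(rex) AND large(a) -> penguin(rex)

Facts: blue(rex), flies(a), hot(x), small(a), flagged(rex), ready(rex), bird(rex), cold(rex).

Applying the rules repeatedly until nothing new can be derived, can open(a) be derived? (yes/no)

no

Round 1: (ix) [cold(rex) AND flies(a) -> wooden(a)]; (x) [blue(rex) AND small(a) -> large(a)]; (xiii) [bird(rex) AND hot(x) -> mammal(x)]. Adds wooden(a), large(a), mammal(x).
Round 2: (iv) [large(a) -> signed(rex)]; (viii) [wooden(a) AND flagged(rex) -> approved(rex)]; (xi) [large(a) AND mammal(x) -> visible(a)]. Adds signed(rex), approved(rex), visible(a).
Round 3: (i) [approved(rex) -> stale(x)]; (vii) [visible(a) -> active(rex)]; (xiv) [approved(rex) AND large(a) -> penguin(rex)]. Adds stale(x), active(rex), penguin(rex).
Round 4: (ii) [stale(x) AND active(rex) -> swims(a)]. Adds swims(a).
Round 5: (iii) [swims(a) -> closed(rex)]. Adds closed(rex).
Fixed point reached. open(a) is concluded only by (xii); (xii) needs locked(x) (never derived).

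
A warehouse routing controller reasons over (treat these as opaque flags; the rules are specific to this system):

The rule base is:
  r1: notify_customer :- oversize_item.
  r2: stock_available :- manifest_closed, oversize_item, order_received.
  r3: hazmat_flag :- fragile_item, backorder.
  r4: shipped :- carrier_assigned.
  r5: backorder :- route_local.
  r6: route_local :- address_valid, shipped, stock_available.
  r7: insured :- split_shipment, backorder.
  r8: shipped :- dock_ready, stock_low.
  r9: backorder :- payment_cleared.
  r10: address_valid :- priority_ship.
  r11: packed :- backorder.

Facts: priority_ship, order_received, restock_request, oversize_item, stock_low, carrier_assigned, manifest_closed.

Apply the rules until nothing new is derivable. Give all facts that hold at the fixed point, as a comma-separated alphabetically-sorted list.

address_valid, backorder, carrier_assigned, manifest_closed, notify_customer, order_received, oversize_item, packed, priority_ship, restock_request, route_local, shipped, stock_available, stock_low

Round 1: r1 [notify_customer :- oversize_item.]; r2 [stock_available :- manifest_closed, oversize_item, order_received.]; r4 [shipped :- carrier_assigned.]; r10 [address_valid :- priority_ship.]. New: notify_customer, stock_available, shipped, address_valid.
Round 2: r6 [route_local :- address_valid, shipped, stock_available.]. New: route_local.
Round 3: r5 [backorder :- route_local.]. New: backorder.
Round 4: r11 [packed :- backorder.]. New: packed.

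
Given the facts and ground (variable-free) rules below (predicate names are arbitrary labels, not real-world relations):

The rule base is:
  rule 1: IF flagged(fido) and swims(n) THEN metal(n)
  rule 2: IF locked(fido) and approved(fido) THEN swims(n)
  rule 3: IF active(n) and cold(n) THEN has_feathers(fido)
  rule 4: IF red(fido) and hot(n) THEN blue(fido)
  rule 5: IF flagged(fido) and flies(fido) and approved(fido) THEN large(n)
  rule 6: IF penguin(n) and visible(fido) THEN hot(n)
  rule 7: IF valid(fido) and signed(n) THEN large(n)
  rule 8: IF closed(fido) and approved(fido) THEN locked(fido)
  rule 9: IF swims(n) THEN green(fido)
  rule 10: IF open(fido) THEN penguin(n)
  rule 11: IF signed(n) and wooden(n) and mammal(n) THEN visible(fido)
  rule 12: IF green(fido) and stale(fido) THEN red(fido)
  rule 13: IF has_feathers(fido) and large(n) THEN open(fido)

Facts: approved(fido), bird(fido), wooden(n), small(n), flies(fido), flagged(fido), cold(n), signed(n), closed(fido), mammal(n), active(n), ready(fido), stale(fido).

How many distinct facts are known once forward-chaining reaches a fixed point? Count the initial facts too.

25

Round 1: rule 3 [IF active(n) and cold(n) THEN has_feathers(fido)]; rule 5 [IF flagged(fido) and flies(fido) and approved(fido) THEN large(n)]; rule 8 [IF closed(fido) and approved(fido) THEN locked(fido)]; rule 11 [IF signed(n) and wooden(n) and mammal(n) THEN visible(fido)]. Adds has_feathers(fido), large(n), locked(fido), visible(fido).
Round 2: rule 2 [IF locked(fido) and approved(fido) THEN swims(n)]; rule 13 [IF has_feathers(fido) and large(n) THEN open(fido)]. Adds swims(n), open(fido).
Round 3: rule 1 [IF flagged(fido) and swims(n) THEN metal(n)]; rule 9 [IF swims(n) THEN green(fido)]; rule 10 [IF open(fido) THEN penguin(n)]. Adds metal(n), green(fido), penguin(n).
Round 4: rule 6 [IF penguin(n) and visible(fido) THEN hot(n)]; rule 12 [IF green(fido) and stale(fido) THEN red(fido)]. Adds hot(n), red(fido).
Round 5: rule 4 [IF red(fido) and hot(n) THEN blue(fido)]. Adds blue(fido).
Closure: {active(n), approved(fido), bird(fido), blue(fido), closed(fido), cold(n), flagged(fido), flies(fido), green(fido), has_feathers(fido), hot(n), large(n), locked(fido), mammal(n), metal(n), open(fido), penguin(n), ready(fido), red(fido), signed(n), small(n), stale(fido), swims(n), visible(fido), wooden(n)} — 25 facts.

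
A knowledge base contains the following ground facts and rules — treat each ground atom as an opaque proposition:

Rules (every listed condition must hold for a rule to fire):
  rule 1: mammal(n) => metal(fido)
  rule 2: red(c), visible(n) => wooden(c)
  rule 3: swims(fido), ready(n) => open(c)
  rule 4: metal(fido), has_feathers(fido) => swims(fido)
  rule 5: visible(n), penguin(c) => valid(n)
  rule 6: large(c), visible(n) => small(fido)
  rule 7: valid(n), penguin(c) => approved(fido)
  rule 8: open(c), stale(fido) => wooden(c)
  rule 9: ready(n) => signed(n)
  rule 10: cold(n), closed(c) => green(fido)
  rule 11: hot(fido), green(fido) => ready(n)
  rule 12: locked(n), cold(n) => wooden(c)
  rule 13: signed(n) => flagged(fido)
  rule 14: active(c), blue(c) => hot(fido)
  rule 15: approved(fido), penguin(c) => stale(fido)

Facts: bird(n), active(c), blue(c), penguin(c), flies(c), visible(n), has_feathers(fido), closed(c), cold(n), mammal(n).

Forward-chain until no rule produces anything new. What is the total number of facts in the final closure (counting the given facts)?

Round 1: rule 1 [mammal(n) => metal(fido)]; rule 5 [visible(n), penguin(c) => valid(n)]; rule 10 [cold(n), closed(c) => green(fido)]; rule 14 [active(c), blue(c) => hot(fido)]. New: metal(fido), valid(n), green(fido), hot(fido).
Round 2: rule 4 [metal(fido), has_feathers(fido) => swims(fido)]; rule 7 [valid(n), penguin(c) => approved(fido)]; rule 11 [hot(fido), green(fido) => ready(n)]. New: swims(fido), approved(fido), ready(n).
Round 3: rule 3 [swims(fido), ready(n) => open(c)]; rule 9 [ready(n) => signed(n)]; rule 15 [approved(fido), penguin(c) => stale(fido)]. New: open(c), signed(n), stale(fido).
Round 4: rule 8 [open(c), stale(fido) => wooden(c)]; rule 13 [signed(n) => flagged(fido)]. New: wooden(c), flagged(fido).
Closure: {active(c), approved(fido), bird(n), blue(c), closed(c), cold(n), flagged(fido), flies(c), green(fido), has_feathers(fido), hot(fido), mammal(n), metal(fido), open(c), penguin(c), ready(n), signed(n), stale(fido), swims(fido), valid(n), visible(n), wooden(c)} — 22 facts.

22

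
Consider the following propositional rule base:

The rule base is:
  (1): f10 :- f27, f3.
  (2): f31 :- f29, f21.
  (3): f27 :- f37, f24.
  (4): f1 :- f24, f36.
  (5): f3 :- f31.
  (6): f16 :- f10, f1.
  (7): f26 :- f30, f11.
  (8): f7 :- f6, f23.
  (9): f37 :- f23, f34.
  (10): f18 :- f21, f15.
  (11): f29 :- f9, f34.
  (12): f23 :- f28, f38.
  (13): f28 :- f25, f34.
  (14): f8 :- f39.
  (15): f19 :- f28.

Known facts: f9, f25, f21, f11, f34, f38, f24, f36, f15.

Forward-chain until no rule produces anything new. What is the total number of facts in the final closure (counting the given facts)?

Round 1 fires (4), (10), (11), (13), giving f1, f18, f29, f28.
Round 2 fires (2), (12), (15), giving f31, f23, f19.
Round 3 fires (5), (9), giving f3, f37.
Round 4 fires (3), giving f27.
Round 5 fires (1), giving f10.
Round 6 fires (6), giving f16.
Closure: {f1, f10, f11, f15, f16, f18, f19, f21, f23, f24, f25, f27, f28, f29, f3, f31, f34, f36, f37, f38, f9} — 21 facts.

21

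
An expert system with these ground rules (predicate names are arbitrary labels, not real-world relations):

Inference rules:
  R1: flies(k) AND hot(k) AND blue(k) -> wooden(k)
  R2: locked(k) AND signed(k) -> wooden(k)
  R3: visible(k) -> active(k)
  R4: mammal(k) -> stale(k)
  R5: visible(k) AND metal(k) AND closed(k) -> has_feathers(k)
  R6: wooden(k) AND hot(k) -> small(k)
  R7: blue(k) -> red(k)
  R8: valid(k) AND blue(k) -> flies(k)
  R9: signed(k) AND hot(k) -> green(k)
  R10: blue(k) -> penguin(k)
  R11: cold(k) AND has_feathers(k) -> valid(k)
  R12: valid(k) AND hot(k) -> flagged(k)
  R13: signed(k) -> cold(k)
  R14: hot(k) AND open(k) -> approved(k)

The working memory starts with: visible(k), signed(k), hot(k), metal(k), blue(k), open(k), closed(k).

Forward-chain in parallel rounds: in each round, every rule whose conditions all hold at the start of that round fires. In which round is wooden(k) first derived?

[1] R3 [visible(k) -> active(k)]; R5 [visible(k) AND metal(k) AND closed(k) -> has_feathers(k)]; R7 [blue(k) -> red(k)]; R9 [signed(k) AND hot(k) -> green(k)]; R10 [blue(k) -> penguin(k)]; R13 [signed(k) -> cold(k)]; R14 [hot(k) AND open(k) -> approved(k)]. ⇒ new: active(k), has_feathers(k), red(k), green(k), penguin(k), cold(k), approved(k).
[2] R11 [cold(k) AND has_feathers(k) -> valid(k)]. ⇒ new: valid(k).
[3] R8 [valid(k) AND blue(k) -> flies(k)]; R12 [valid(k) AND hot(k) -> flagged(k)]. ⇒ new: flies(k), flagged(k).
[4] R1 [flies(k) AND hot(k) AND blue(k) -> wooden(k)]. ⇒ new: wooden(k).
wooden(k) first appears in round 4.

4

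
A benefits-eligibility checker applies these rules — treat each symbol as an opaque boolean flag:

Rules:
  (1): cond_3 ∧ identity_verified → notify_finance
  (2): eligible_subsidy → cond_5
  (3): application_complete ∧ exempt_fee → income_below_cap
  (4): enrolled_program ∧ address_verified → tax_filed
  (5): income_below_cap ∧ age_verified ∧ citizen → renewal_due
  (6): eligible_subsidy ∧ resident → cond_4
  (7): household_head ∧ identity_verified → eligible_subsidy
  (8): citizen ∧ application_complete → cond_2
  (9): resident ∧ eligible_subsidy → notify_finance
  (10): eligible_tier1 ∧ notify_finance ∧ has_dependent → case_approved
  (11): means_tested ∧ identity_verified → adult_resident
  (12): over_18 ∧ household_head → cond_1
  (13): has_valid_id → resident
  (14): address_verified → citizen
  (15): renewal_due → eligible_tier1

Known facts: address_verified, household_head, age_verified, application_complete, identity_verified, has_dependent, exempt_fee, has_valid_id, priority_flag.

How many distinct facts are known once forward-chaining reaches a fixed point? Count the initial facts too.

Round 1: (3) [application_complete ∧ exempt_fee → income_below_cap]; (7) [household_head ∧ identity_verified → eligible_subsidy]; (13) [has_valid_id → resident]; (14) [address_verified → citizen]. New: income_below_cap, eligible_subsidy, resident, citizen.
Round 2: (2) [eligible_subsidy → cond_5]; (5) [income_below_cap ∧ age_verified ∧ citizen → renewal_due]; (6) [eligible_subsidy ∧ resident → cond_4]; (8) [citizen ∧ application_complete → cond_2]; (9) [resident ∧ eligible_subsidy → notify_finance]. New: cond_5, renewal_due, cond_4, cond_2, notify_finance.
Round 3: (15) [renewal_due → eligible_tier1]. New: eligible_tier1.
Round 4: (10) [eligible_tier1 ∧ notify_finance ∧ has_dependent → case_approved]. New: case_approved.
Closure: {address_verified, age_verified, application_complete, case_approved, citizen, cond_2, cond_4, cond_5, eligible_subsidy, eligible_tier1, exempt_fee, has_dependent, has_valid_id, household_head, identity_verified, income_below_cap, notify_finance, priority_flag, renewal_due, resident} — 20 facts.

20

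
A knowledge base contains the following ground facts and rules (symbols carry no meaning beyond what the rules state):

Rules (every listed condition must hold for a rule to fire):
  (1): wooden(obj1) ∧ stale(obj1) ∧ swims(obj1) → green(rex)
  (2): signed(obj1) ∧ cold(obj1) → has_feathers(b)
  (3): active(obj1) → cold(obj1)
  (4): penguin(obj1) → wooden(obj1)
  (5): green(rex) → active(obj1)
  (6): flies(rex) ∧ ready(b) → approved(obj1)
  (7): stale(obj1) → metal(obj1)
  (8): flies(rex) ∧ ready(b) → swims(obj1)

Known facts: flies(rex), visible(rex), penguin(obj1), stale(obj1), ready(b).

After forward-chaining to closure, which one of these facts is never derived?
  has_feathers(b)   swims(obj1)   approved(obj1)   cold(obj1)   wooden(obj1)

Round 1: (4) [penguin(obj1) → wooden(obj1)]; (6) [flies(rex) ∧ ready(b) → approved(obj1)]; (7) [stale(obj1) → metal(obj1)]; (8) [flies(rex) ∧ ready(b) → swims(obj1)]. Adds wooden(obj1), approved(obj1), metal(obj1), swims(obj1).
Round 2: (1) [wooden(obj1) ∧ stale(obj1) ∧ swims(obj1) → green(rex)]. Adds green(rex).
Round 3: (5) [green(rex) → active(obj1)]. Adds active(obj1).
Round 4: (3) [active(obj1) → cold(obj1)]. Adds cold(obj1).
Derived: wooden(obj1) (round 1), approved(obj1) (round 1), swims(obj1) (round 1), cold(obj1) (round 4). has_feathers(b) never appears in any round.

has_feathers(b)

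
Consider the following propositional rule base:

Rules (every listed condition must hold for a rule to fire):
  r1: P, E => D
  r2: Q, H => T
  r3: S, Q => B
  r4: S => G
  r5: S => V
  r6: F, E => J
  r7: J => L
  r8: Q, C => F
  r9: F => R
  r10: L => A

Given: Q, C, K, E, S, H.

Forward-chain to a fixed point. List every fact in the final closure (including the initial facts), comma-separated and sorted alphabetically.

A, B, C, E, F, G, H, J, K, L, Q, R, S, T, V

Round 1 — r2, r3, r4, r5, r8, derive T, B, G, V, F.
Round 2 — r6, r9, derive J, R.
Round 3 — r7, derive L.
Round 4 — r10, derive A.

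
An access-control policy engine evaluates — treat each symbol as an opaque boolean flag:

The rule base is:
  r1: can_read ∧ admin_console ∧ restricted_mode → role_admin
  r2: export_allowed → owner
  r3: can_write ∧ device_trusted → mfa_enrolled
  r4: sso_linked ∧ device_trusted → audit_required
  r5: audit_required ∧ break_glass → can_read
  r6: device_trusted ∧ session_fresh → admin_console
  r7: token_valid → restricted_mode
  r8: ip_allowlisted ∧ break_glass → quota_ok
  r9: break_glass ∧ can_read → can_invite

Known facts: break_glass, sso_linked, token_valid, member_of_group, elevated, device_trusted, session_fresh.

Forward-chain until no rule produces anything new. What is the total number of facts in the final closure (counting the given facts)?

[1] r4 [sso_linked ∧ device_trusted → audit_required]; r6 [device_trusted ∧ session_fresh → admin_console]; r7 [token_valid → restricted_mode]. ⇒ new: audit_required, admin_console, restricted_mode.
[2] r5 [audit_required ∧ break_glass → can_read]. ⇒ new: can_read.
[3] r1 [can_read ∧ admin_console ∧ restricted_mode → role_admin]; r9 [break_glass ∧ can_read → can_invite]. ⇒ new: role_admin, can_invite.
Closure: {admin_console, audit_required, break_glass, can_invite, can_read, device_trusted, elevated, member_of_group, restricted_mode, role_admin, session_fresh, sso_linked, token_valid} — 13 facts.

13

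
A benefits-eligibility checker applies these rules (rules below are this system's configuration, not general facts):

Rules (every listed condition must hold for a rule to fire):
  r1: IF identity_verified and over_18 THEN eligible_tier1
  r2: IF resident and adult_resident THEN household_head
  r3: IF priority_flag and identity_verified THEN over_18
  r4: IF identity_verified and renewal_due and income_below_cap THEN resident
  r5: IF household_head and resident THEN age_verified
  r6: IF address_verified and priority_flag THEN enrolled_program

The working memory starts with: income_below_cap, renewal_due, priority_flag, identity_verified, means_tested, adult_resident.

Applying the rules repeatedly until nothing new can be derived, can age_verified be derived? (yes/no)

yes

Round 1: r3 [IF priority_flag and identity_verified THEN over_18]; r4 [IF identity_verified and renewal_due and income_below_cap THEN resident]. Adds over_18, resident.
Round 2: r1 [IF identity_verified and over_18 THEN eligible_tier1]; r2 [IF resident and adult_resident THEN household_head]. Adds eligible_tier1, household_head.
Round 3: r5 [IF household_head and resident THEN age_verified]. Adds age_verified.
age_verified appears in round 3, so it is derivable.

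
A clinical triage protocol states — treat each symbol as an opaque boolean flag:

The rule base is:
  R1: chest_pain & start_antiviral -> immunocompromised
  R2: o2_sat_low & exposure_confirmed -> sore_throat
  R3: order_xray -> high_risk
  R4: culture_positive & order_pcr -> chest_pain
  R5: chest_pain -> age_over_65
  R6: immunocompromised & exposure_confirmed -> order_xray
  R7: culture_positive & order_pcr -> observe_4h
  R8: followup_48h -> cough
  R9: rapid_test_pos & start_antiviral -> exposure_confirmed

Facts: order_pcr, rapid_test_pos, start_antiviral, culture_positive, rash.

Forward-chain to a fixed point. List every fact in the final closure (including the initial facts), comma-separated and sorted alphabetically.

age_over_65, chest_pain, culture_positive, exposure_confirmed, high_risk, immunocompromised, observe_4h, order_pcr, order_xray, rapid_test_pos, rash, start_antiviral

Round 1: R4 [culture_positive & order_pcr -> chest_pain]; R7 [culture_positive & order_pcr -> observe_4h]; R9 [rapid_test_pos & start_antiviral -> exposure_confirmed]. Adds chest_pain, observe_4h, exposure_confirmed.
Round 2: R1 [chest_pain & start_antiviral -> immunocompromised]; R5 [chest_pain -> age_over_65]. Adds immunocompromised, age_over_65.
Round 3: R6 [immunocompromised & exposure_confirmed -> order_xray]. Adds order_xray.
Round 4: R3 [order_xray -> high_risk]. Adds high_risk.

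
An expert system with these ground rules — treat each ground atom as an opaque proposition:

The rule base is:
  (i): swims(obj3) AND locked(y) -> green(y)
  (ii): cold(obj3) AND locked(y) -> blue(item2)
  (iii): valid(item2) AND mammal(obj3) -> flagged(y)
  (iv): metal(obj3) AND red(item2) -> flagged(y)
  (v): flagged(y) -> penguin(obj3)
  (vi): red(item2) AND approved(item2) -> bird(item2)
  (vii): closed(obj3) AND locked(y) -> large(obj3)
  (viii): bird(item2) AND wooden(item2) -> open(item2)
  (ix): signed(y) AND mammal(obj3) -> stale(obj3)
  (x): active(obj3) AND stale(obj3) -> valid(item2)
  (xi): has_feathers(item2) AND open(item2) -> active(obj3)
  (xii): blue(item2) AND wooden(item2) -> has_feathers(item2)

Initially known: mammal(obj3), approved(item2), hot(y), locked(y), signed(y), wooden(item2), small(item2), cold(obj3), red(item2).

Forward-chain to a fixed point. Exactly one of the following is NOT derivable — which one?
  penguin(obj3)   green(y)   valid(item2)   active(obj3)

Round 1: (ii) [cold(obj3) AND locked(y) -> blue(item2)]; (vi) [red(item2) AND approved(item2) -> bird(item2)]; (ix) [signed(y) AND mammal(obj3) -> stale(obj3)]. Adds blue(item2), bird(item2), stale(obj3).
Round 2: (viii) [bird(item2) AND wooden(item2) -> open(item2)]; (xii) [blue(item2) AND wooden(item2) -> has_feathers(item2)]. Adds open(item2), has_feathers(item2).
Round 3: (xi) [has_feathers(item2) AND open(item2) -> active(obj3)]. Adds active(obj3).
Round 4: (x) [active(obj3) AND stale(obj3) -> valid(item2)]. Adds valid(item2).
Round 5: (iii) [valid(item2) AND mammal(obj3) -> flagged(y)]. Adds flagged(y).
Round 6: (v) [flagged(y) -> penguin(obj3)]. Adds penguin(obj3).
Derived: active(obj3) (round 3), penguin(obj3) (round 6), valid(item2) (round 4). green(y) never appears in any round.

green(y)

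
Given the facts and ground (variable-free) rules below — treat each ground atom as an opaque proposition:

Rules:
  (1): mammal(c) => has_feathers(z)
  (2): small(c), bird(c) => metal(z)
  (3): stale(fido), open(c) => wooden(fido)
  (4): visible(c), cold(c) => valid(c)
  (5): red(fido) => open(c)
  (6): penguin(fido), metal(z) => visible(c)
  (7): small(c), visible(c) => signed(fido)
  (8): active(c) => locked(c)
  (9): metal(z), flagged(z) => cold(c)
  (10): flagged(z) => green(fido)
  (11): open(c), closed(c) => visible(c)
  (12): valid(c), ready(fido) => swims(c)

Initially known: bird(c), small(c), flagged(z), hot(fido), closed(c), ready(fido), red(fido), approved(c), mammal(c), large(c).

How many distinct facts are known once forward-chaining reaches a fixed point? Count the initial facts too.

Round 1: (1) [mammal(c) => has_feathers(z)]; (2) [small(c), bird(c) => metal(z)]; (5) [red(fido) => open(c)]; (10) [flagged(z) => green(fido)]. Adds has_feathers(z), metal(z), open(c), green(fido).
Round 2: (9) [metal(z), flagged(z) => cold(c)]; (11) [open(c), closed(c) => visible(c)]. Adds cold(c), visible(c).
Round 3: (4) [visible(c), cold(c) => valid(c)]; (7) [small(c), visible(c) => signed(fido)]. Adds valid(c), signed(fido).
Round 4: (12) [valid(c), ready(fido) => swims(c)]. Adds swims(c).
Closure: {approved(c), bird(c), closed(c), cold(c), flagged(z), green(fido), has_feathers(z), hot(fido), large(c), mammal(c), metal(z), open(c), ready(fido), red(fido), signed(fido), small(c), swims(c), valid(c), visible(c)} — 19 facts.

19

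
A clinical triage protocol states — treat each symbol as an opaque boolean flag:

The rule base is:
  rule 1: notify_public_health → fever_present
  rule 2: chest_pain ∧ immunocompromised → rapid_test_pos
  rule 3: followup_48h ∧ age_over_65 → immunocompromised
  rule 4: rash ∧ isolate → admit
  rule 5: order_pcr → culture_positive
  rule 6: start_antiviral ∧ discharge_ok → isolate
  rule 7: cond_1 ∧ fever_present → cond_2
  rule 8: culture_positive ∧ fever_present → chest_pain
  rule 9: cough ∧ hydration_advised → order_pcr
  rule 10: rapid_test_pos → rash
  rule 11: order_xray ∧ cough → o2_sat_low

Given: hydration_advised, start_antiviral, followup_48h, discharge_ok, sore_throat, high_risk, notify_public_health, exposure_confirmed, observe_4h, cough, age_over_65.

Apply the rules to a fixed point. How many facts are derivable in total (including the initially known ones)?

20

Round 1: rule 1 [notify_public_health → fever_present]; rule 3 [followup_48h ∧ age_over_65 → immunocompromised]; rule 6 [start_antiviral ∧ discharge_ok → isolate]; rule 9 [cough ∧ hydration_advised → order_pcr]. Adds fever_present, immunocompromised, isolate, order_pcr.
Round 2: rule 5 [order_pcr → culture_positive]. Adds culture_positive.
Round 3: rule 8 [culture_positive ∧ fever_present → chest_pain]. Adds chest_pain.
Round 4: rule 2 [chest_pain ∧ immunocompromised → rapid_test_pos]. Adds rapid_test_pos.
Round 5: rule 10 [rapid_test_pos → rash]. Adds rash.
Round 6: rule 4 [rash ∧ isolate → admit]. Adds admit.
Closure: {admit, age_over_65, chest_pain, cough, culture_positive, discharge_ok, exposure_confirmed, fever_present, followup_48h, high_risk, hydration_advised, immunocompromised, isolate, notify_public_health, observe_4h, order_pcr, rapid_test_pos, rash, sore_throat, start_antiviral} — 20 facts.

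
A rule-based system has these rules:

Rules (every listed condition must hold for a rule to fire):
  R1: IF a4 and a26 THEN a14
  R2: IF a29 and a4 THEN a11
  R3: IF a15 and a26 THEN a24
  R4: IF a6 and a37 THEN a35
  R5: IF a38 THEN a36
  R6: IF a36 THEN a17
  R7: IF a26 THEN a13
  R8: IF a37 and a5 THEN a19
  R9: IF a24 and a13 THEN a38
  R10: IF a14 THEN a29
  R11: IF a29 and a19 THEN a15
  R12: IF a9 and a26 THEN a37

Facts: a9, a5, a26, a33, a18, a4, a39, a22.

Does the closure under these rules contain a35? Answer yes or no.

Round 1: R1 [IF a4 and a26 THEN a14]; R7 [IF a26 THEN a13]; R12 [IF a9 and a26 THEN a37]. Adds a14, a13, a37.
Round 2: R8 [IF a37 and a5 THEN a19]; R10 [IF a14 THEN a29]. Adds a19, a29.
Round 3: R2 [IF a29 and a4 THEN a11]; R11 [IF a29 and a19 THEN a15]. Adds a11, a15.
Round 4: R3 [IF a15 and a26 THEN a24]. Adds a24.
Round 5: R9 [IF a24 and a13 THEN a38]. Adds a38.
Round 6: R5 [IF a38 THEN a36]. Adds a36.
Round 7: R6 [IF a36 THEN a17]. Adds a17.
Fixed point reached. a35 is concluded only by R4; R4 needs a6 (never derived).

no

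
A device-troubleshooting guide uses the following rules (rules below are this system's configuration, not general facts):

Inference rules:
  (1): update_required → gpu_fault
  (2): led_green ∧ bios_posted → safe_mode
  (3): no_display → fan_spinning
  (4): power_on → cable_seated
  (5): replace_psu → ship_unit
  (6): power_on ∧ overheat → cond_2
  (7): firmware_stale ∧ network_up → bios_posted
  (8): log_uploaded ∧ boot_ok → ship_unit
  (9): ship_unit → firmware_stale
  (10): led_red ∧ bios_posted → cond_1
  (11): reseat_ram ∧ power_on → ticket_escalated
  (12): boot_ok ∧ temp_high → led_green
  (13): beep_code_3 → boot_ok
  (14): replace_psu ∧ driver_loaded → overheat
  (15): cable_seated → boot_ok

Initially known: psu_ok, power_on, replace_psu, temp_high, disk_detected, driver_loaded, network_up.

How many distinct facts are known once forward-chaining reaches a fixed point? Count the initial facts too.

16

[1] (4) [power_on → cable_seated]; (5) [replace_psu → ship_unit]; (14) [replace_psu ∧ driver_loaded → overheat]. ⇒ new: cable_seated, ship_unit, overheat.
[2] (6) [power_on ∧ overheat → cond_2]; (9) [ship_unit → firmware_stale]; (15) [cable_seated → boot_ok]. ⇒ new: cond_2, firmware_stale, boot_ok.
[3] (7) [firmware_stale ∧ network_up → bios_posted]; (12) [boot_ok ∧ temp_high → led_green]. ⇒ new: bios_posted, led_green.
[4] (2) [led_green ∧ bios_posted → safe_mode]. ⇒ new: safe_mode.
Closure: {bios_posted, boot_ok, cable_seated, cond_2, disk_detected, driver_loaded, firmware_stale, led_green, network_up, overheat, power_on, psu_ok, replace_psu, safe_mode, ship_unit, temp_high} — 16 facts.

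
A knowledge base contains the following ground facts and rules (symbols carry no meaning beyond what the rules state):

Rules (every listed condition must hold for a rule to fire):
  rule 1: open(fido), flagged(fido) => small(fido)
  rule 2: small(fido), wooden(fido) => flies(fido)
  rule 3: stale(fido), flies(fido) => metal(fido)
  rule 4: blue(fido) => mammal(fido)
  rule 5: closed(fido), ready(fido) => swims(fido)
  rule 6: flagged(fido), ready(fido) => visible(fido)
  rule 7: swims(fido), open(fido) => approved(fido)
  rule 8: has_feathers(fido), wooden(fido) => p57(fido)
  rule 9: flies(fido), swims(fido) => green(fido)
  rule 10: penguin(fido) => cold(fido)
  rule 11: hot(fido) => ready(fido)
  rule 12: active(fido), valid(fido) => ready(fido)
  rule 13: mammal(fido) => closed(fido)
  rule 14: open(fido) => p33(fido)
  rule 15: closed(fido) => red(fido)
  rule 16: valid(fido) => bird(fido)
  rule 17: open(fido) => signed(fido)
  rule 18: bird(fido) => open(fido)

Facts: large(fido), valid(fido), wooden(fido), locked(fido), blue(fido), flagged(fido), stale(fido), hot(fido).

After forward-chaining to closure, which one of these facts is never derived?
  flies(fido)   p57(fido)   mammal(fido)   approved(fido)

p57(fido)

Round 1 — rule 4, rule 11, rule 16, derive mammal(fido), ready(fido), bird(fido).
Round 2 — rule 6, rule 13, rule 18, derive visible(fido), closed(fido), open(fido).
Round 3 — rule 1, rule 5, rule 14, rule 15, rule 17, derive small(fido), swims(fido), p33(fido), red(fido), signed(fido).
Round 4 — rule 2, rule 7, derive flies(fido), approved(fido).
Round 5 — rule 3, rule 9, derive metal(fido), green(fido).
Derived: mammal(fido) (round 1), flies(fido) (round 4), approved(fido) (round 4). p57(fido) never appears in any round.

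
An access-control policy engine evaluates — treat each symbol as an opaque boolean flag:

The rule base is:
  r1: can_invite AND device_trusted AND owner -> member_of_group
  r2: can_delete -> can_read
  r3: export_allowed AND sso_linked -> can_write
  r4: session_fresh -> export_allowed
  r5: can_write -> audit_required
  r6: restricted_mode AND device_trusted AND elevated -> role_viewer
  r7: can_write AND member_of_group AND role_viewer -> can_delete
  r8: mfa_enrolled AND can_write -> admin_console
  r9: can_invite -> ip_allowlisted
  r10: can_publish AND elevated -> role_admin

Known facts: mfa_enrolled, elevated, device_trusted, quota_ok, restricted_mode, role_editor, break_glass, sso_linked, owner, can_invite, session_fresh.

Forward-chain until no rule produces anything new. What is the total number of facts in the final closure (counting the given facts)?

20

Round 1: r1 [can_invite AND device_trusted AND owner -> member_of_group]; r4 [session_fresh -> export_allowed]; r6 [restricted_mode AND device_trusted AND elevated -> role_viewer]; r9 [can_invite -> ip_allowlisted]. Adds member_of_group, export_allowed, role_viewer, ip_allowlisted.
Round 2: r3 [export_allowed AND sso_linked -> can_write]. Adds can_write.
Round 3: r5 [can_write -> audit_required]; r7 [can_write AND member_of_group AND role_viewer -> can_delete]; r8 [mfa_enrolled AND can_write -> admin_console]. Adds audit_required, can_delete, admin_console.
Round 4: r2 [can_delete -> can_read]. Adds can_read.
Closure: {admin_console, audit_required, break_glass, can_delete, can_invite, can_read, can_write, device_trusted, elevated, export_allowed, ip_allowlisted, member_of_group, mfa_enrolled, owner, quota_ok, restricted_mode, role_editor, role_viewer, session_fresh, sso_linked} — 20 facts.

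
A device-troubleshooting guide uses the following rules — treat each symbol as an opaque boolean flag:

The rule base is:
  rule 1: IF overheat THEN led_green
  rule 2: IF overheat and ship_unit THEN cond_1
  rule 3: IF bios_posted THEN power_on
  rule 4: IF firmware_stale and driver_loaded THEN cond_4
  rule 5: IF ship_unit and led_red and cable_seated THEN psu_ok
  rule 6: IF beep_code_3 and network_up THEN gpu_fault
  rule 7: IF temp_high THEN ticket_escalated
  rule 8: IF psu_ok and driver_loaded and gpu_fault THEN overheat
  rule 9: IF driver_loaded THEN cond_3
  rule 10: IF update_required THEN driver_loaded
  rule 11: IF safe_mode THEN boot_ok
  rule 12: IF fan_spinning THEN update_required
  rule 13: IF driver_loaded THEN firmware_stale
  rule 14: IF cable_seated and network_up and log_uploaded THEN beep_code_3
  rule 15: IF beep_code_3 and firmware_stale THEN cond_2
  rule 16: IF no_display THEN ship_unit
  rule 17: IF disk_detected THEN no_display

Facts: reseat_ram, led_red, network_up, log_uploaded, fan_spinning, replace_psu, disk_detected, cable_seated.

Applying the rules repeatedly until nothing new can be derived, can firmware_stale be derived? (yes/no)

Round 1: rule 12 [IF fan_spinning THEN update_required]; rule 14 [IF cable_seated and network_up and log_uploaded THEN beep_code_3]; rule 17 [IF disk_detected THEN no_display]. Adds update_required, beep_code_3, no_display.
Round 2: rule 6 [IF beep_code_3 and network_up THEN gpu_fault]; rule 10 [IF update_required THEN driver_loaded]; rule 16 [IF no_display THEN ship_unit]. Adds gpu_fault, driver_loaded, ship_unit.
Round 3: rule 5 [IF ship_unit and led_red and cable_seated THEN psu_ok]; rule 9 [IF driver_loaded THEN cond_3]; rule 13 [IF driver_loaded THEN firmware_stale]. Adds psu_ok, cond_3, firmware_stale.
Round 4: rule 4 [IF firmware_stale and driver_loaded THEN cond_4]; rule 8 [IF psu_ok and driver_loaded and gpu_fault THEN overheat]; rule 15 [IF beep_code_3 and firmware_stale THEN cond_2]. Adds cond_4, overheat, cond_2.
Round 5: rule 1 [IF overheat THEN led_green]; rule 2 [IF overheat and ship_unit THEN cond_1]. Adds led_green, cond_1.
firmware_stale appears in round 3, so it is derivable.

yes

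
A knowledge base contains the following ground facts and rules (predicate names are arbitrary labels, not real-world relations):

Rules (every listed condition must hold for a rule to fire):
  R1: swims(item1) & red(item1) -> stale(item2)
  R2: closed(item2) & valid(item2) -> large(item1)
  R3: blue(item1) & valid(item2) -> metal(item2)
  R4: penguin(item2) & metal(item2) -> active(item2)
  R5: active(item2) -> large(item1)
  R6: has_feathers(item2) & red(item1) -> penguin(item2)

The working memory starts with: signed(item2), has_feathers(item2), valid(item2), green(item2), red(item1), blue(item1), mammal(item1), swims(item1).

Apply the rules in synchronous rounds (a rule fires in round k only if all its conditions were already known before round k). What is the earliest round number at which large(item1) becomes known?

3

Round 1: R1 [swims(item1) & red(item1) -> stale(item2)]; R3 [blue(item1) & valid(item2) -> metal(item2)]; R6 [has_feathers(item2) & red(item1) -> penguin(item2)]. New: stale(item2), metal(item2), penguin(item2).
Round 2: R4 [penguin(item2) & metal(item2) -> active(item2)]. New: active(item2).
Round 3: R5 [active(item2) -> large(item1)]. New: large(item1).
large(item1) first appears in round 3.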